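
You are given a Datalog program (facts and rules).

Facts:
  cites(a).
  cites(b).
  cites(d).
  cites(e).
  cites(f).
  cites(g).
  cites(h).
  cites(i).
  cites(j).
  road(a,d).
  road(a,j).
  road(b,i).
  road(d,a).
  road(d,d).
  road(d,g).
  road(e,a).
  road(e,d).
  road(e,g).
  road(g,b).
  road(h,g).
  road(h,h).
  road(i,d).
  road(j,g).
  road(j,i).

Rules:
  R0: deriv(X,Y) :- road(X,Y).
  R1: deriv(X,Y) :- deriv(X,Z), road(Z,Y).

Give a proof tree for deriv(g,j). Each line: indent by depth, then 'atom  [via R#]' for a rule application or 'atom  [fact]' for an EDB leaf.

round 1: derive deriv(a,d) via R0 from road(a,d)
round 1: derive deriv(a,j) via R0 from road(a,j)
round 1: derive deriv(b,i) via R0 from road(b,i)
round 1: derive deriv(d,a) via R0 from road(d,a)
round 1: derive deriv(d,d) via R0 from road(d,d)
round 1: derive deriv(d,g) via R0 from road(d,g)
round 1: derive deriv(e,a) via R0 from road(e,a)
round 1: derive deriv(e,d) via R0 from road(e,d)
round 1: derive deriv(e,g) via R0 from road(e,g)
round 1: derive deriv(g,b) via R0 from road(g,b)
round 1: derive deriv(h,g) via R0 from road(h,g)
round 1: derive deriv(h,h) via R0 from road(h,h)
round 1: derive deriv(i,d) via R0 from road(i,d)
round 1: derive deriv(j,g) via R0 from road(j,g)
round 1: derive deriv(j,i) via R0 from road(j,i)
round 2: derive deriv(a,a) via R1 from deriv(a,d), road(d,a)
round 2: derive deriv(a,g) via R1 from deriv(a,d), road(d,g)
round 2: derive deriv(a,i) via R1 from deriv(a,j), road(j,i)
round 2: derive deriv(b,d) via R1 from deriv(b,i), road(i,d)
round 2: derive deriv(d,b) via R1 from deriv(d,g), road(g,b)
round 2: derive deriv(d,j) via R1 from deriv(d,a), road(a,j)
round 2: derive deriv(e,b) via R1 from deriv(e,g), road(g,b)
round 2: derive deriv(e,j) via R1 from deriv(e,a), road(a,j)
round 2: derive deriv(g,i) via R1 from deriv(g,b), road(b,i)
round 2: derive deriv(h,b) via R1 from deriv(h,g), road(g,b)
round 2: derive deriv(i,a) via R1 from deriv(i,d), road(d,a)
round 2: derive deriv(i,g) via R1 from deriv(i,d), road(d,g)
round 2: derive deriv(j,b) via R1 from deriv(j,g), road(g,b)
round 2: derive deriv(j,d) via R1 from deriv(j,i), road(i,d)
round 3: derive deriv(a,b) via R1 from deriv(a,g), road(g,b)
round 3: derive deriv(b,a) via R1 from deriv(b,d), road(d,a)
round 3: derive deriv(b,g) via R1 from deriv(b,d), road(d,g)
round 3: derive deriv(d,i) via R1 from deriv(d,b), road(b,i)
round 3: derive deriv(e,i) via R1 from deriv(e,b), road(b,i)
round 3: derive deriv(g,d) via R1 from deriv(g,i), road(i,d)
round 3: derive deriv(h,i) via R1 from deriv(h,b), road(b,i)
round 3: derive deriv(i,b) via R1 from deriv(i,g), road(g,b)
round 3: derive deriv(i,j) via R1 from deriv(i,a), road(a,j)
round 3: derive deriv(j,a) via R1 from deriv(j,d), road(d,a)
round 4: derive deriv(b,b) via R1 from deriv(b,g), road(g,b)
round 4: derive deriv(b,j) via R1 from deriv(b,a), road(a,j)
round 4: derive deriv(g,a) via R1 from deriv(g,d), road(d,a)
round 4: derive deriv(g,g) via R1 from deriv(g,d), road(d,g)
round 4: derive deriv(h,d) via R1 from deriv(h,i), road(i,d)
round 4: derive deriv(i,i) via R1 from deriv(i,b), road(b,i)
round 4: derive deriv(j,j) via R1 from deriv(j,a), road(a,j)
round 5: derive deriv(g,j) via R1 from deriv(g,a), road(a,j)
round 5: derive deriv(h,a) via R1 from deriv(h,d), road(d,a)
round 6: derive deriv(h,j) via R1 from deriv(h,a), road(a,j)

deriv(g,j)  [via R1]
  deriv(g,a)  [via R1]
    deriv(g,d)  [via R1]
      deriv(g,i)  [via R1]
        deriv(g,b)  [via R0]
          road(g,b)  [fact]
        road(b,i)  [fact]
      road(i,d)  [fact]
    road(d,a)  [fact]
  road(a,j)  [fact]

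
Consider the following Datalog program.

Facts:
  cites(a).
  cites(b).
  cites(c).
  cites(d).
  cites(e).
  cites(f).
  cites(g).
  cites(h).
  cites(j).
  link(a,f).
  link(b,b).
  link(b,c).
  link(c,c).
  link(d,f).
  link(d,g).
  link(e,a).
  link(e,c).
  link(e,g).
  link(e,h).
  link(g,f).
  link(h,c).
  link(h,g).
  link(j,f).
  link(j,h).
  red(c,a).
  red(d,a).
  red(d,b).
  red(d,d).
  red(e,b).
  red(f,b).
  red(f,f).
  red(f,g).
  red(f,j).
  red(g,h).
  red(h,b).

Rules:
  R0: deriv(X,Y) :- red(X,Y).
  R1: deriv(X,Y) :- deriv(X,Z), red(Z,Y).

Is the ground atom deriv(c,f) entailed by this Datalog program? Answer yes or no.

round 1: derive deriv(c,a) via R0 from red(c,a)
round 1: derive deriv(d,a) via R0 from red(d,a)
round 1: derive deriv(d,b) via R0 from red(d,b)
round 1: derive deriv(d,d) via R0 from red(d,d)
round 1: derive deriv(e,b) via R0 from red(e,b)
round 1: derive deriv(f,b) via R0 from red(f,b)
round 1: derive deriv(f,f) via R0 from red(f,f)
round 1: derive deriv(f,g) via R0 from red(f,g)
round 1: derive deriv(f,j) via R0 from red(f,j)
round 1: derive deriv(g,h) via R0 from red(g,h)
round 1: derive deriv(h,b) via R0 from red(h,b)
round 2: derive deriv(f,h) via R1 from deriv(f,g), red(g,h)
round 2: derive deriv(g,b) via R1 from deriv(g,h), red(h,b)

no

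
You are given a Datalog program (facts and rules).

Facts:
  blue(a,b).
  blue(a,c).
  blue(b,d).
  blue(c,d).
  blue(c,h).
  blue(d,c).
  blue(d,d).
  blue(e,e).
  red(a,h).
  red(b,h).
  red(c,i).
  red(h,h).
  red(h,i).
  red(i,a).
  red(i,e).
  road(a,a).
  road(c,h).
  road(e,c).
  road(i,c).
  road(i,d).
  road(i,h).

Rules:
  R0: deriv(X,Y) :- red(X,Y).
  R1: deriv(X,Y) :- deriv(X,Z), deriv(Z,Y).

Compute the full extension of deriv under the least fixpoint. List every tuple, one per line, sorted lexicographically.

deriv(a,a)
deriv(a,e)
deriv(a,h)
deriv(a,i)
deriv(b,a)
deriv(b,e)
deriv(b,h)
deriv(b,i)
deriv(c,a)
deriv(c,e)
deriv(c,h)
deriv(c,i)
deriv(h,a)
deriv(h,e)
deriv(h,h)
deriv(h,i)
deriv(i,a)
deriv(i,e)
deriv(i,h)
deriv(i,i)

round 1: derive deriv(a,h) via R0 from red(a,h)
round 1: derive deriv(b,h) via R0 from red(b,h)
round 1: derive deriv(c,i) via R0 from red(c,i)
round 1: derive deriv(h,h) via R0 from red(h,h)
round 1: derive deriv(h,i) via R0 from red(h,i)
round 1: derive deriv(i,a) via R0 from red(i,a)
round 1: derive deriv(i,e) via R0 from red(i,e)
round 2: derive deriv(a,i) via R1 from deriv(a,h), deriv(h,i)
round 2: derive deriv(b,i) via R1 from deriv(b,h), deriv(h,i)
round 2: derive deriv(c,a) via R1 from deriv(c,i), deriv(i,a)
round 2: derive deriv(c,e) via R1 from deriv(c,i), deriv(i,e)
round 2: derive deriv(h,a) via R1 from deriv(h,i), deriv(i,a)
round 2: derive deriv(h,e) via R1 from deriv(h,i), deriv(i,e)
round 2: derive deriv(i,h) via R1 from deriv(i,a), deriv(a,h)
round 3: derive deriv(a,a) via R1 from deriv(a,h), deriv(h,a)
round 3: derive deriv(a,e) via R1 from deriv(a,h), deriv(h,e)
round 3: derive deriv(b,a) via R1 from deriv(b,h), deriv(h,a)
round 3: derive deriv(b,e) via R1 from deriv(b,h), deriv(h,e)
round 3: derive deriv(c,h) via R1 from deriv(c,a), deriv(a,h)
round 3: derive deriv(i,i) via R1 from deriv(i,a), deriv(a,i)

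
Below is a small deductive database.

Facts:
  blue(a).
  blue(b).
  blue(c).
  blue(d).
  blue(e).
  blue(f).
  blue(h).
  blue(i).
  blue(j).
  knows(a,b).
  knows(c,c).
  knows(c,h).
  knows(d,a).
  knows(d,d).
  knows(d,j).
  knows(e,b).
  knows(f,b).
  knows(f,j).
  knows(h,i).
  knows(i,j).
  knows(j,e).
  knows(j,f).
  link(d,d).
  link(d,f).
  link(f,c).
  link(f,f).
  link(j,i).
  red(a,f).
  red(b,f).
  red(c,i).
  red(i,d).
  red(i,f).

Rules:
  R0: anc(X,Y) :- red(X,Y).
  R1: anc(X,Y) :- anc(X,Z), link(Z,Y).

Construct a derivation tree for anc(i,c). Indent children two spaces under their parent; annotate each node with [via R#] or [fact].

round 1: derive anc(a,f) via R0 from red(a,f)
round 1: derive anc(b,f) via R0 from red(b,f)
round 1: derive anc(c,i) via R0 from red(c,i)
round 1: derive anc(i,d) via R0 from red(i,d)
round 1: derive anc(i,f) via R0 from red(i,f)
round 2: derive anc(a,c) via R1 from anc(a,f), link(f,c)
round 2: derive anc(b,c) via R1 from anc(b,f), link(f,c)
round 2: derive anc(i,c) via R1 from anc(i,f), link(f,c)

anc(i,c)  [via R1]
  anc(i,f)  [via R0]
    red(i,f)  [fact]
  link(f,c)  [fact]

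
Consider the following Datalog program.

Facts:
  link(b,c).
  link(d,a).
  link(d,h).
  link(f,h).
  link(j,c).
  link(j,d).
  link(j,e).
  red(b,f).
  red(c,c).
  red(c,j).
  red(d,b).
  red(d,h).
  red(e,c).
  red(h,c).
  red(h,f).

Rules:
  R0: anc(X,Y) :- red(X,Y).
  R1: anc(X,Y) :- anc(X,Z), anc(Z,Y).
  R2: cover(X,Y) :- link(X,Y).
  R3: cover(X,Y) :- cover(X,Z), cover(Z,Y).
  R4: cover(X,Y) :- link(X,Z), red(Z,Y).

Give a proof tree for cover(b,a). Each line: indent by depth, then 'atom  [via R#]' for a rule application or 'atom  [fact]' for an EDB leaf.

round 1: derive cover(b,c) via R2 from link(b,c)
round 1: derive cover(d,a) via R2 from link(d,a)
round 1: derive cover(d,h) via R2 from link(d,h)
round 1: derive cover(f,h) via R2 from link(f,h)
round 1: derive cover(j,c) via R2 from link(j,c)
round 1: derive cover(j,d) via R2 from link(j,d)
round 1: derive cover(j,e) via R2 from link(j,e)
round 1: derive cover(b,j) via R4 from link(b,c), red(c,j)
round 1: derive cover(d,c) via R4 from link(d,h), red(h,c)
round 1: derive cover(d,f) via R4 from link(d,h), red(h,f)
round 1: derive cover(f,c) via R4 from link(f,h), red(h,c)
round 1: derive cover(f,f) via R4 from link(f,h), red(h,f)
round 1: derive cover(j,b) via R4 from link(j,d), red(d,b)
round 1: derive cover(j,h) via R4 from link(j,d), red(d,h)
round 1: derive cover(j,j) via R4 from link(j,c), red(c,j)
round 2: derive cover(b,b) via R3 from cover(b,j), cover(j,b)
round 2: derive cover(b,d) via R3 from cover(b,j), cover(j,d)
round 2: derive cover(b,e) via R3 from cover(b,j), cover(j,e)
round 2: derive cover(b,h) via R3 from cover(b,j), cover(j,h)
round 2: derive cover(j,a) via R3 from cover(j,d), cover(d,a)
round 2: derive cover(j,f) via R3 from cover(j,d), cover(d,f)
round 3: derive cover(b,a) via R3 from cover(b,d), cover(d,a)
round 3: derive cover(b,f) via R3 from cover(b,d), cover(d,f)

cover(b,a)  [via R3]
  cover(b,d)  [via R3]
    cover(b,j)  [via R4]
      link(b,c)  [fact]
      red(c,j)  [fact]
    cover(j,d)  [via R2]
      link(j,d)  [fact]
  cover(d,a)  [via R2]
    link(d,a)  [fact]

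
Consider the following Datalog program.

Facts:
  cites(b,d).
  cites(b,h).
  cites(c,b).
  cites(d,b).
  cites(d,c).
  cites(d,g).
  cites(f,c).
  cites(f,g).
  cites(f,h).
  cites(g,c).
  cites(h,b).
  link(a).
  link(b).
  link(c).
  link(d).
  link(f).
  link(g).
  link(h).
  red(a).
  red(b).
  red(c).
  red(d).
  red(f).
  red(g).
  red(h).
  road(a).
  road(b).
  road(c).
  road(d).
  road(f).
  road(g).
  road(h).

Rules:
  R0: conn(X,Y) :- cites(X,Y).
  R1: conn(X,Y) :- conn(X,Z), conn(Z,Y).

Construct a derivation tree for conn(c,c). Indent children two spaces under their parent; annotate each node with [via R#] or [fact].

round 1: derive conn(b,d) via R0 from cites(b,d)
round 1: derive conn(b,h) via R0 from cites(b,h)
round 1: derive conn(c,b) via R0 from cites(c,b)
round 1: derive conn(d,b) via R0 from cites(d,b)
round 1: derive conn(d,c) via R0 from cites(d,c)
round 1: derive conn(d,g) via R0 from cites(d,g)
round 1: derive conn(f,c) via R0 from cites(f,c)
round 1: derive conn(f,g) via R0 from cites(f,g)
round 1: derive conn(f,h) via R0 from cites(f,h)
round 1: derive conn(g,c) via R0 from cites(g,c)
round 1: derive conn(h,b) via R0 from cites(h,b)
round 2: derive conn(b,b) via R1 from conn(b,d), conn(d,b)
round 2: derive conn(b,c) via R1 from conn(b,d), conn(d,c)
round 2: derive conn(b,g) via R1 from conn(b,d), conn(d,g)
round 2: derive conn(c,d) via R1 from conn(c,b), conn(b,d)
round 2: derive conn(c,h) via R1 from conn(c,b), conn(b,h)
round 2: derive conn(d,d) via R1 from conn(d,b), conn(b,d)
round 2: derive conn(d,h) via R1 from conn(d,b), conn(b,h)
round 2: derive conn(f,b) via R1 from conn(f,c), conn(c,b)
round 2: derive conn(g,b) via R1 from conn(g,c), conn(c,b)
round 2: derive conn(h,d) via R1 from conn(h,b), conn(b,d)
round 2: derive conn(h,h) via R1 from conn(h,b), conn(b,h)
round 3: derive conn(c,c) via R1 from conn(c,b), conn(b,c)
round 3: derive conn(c,g) via R1 from conn(c,b), conn(b,g)
round 3: derive conn(f,d) via R1 from conn(f,b), conn(b,d)
round 3: derive conn(g,d) via R1 from conn(g,b), conn(b,d)
round 3: derive conn(g,g) via R1 from conn(g,b), conn(b,g)
round 3: derive conn(g,h) via R1 from conn(g,b), conn(b,h)
round 3: derive conn(h,c) via R1 from conn(h,b), conn(b,c)
round 3: derive conn(h,g) via R1 from conn(h,b), conn(b,g)

conn(c,c)  [via R1]
  conn(c,b)  [via R0]
    cites(c,b)  [fact]
  conn(b,c)  [via R1]
    conn(b,d)  [via R0]
      cites(b,d)  [fact]
    conn(d,c)  [via R0]
      cites(d,c)  [fact]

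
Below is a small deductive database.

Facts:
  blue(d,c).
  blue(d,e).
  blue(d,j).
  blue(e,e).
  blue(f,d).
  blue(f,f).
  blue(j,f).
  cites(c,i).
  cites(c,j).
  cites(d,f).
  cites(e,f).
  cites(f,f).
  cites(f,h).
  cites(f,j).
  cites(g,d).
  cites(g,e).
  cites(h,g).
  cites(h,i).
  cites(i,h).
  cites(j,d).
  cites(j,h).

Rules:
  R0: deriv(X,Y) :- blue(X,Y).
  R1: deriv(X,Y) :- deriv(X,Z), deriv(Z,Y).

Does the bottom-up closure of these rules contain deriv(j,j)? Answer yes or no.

round 1: derive deriv(d,c) via R0 from blue(d,c)
round 1: derive deriv(d,e) via R0 from blue(d,e)
round 1: derive deriv(d,j) via R0 from blue(d,j)
round 1: derive deriv(e,e) via R0 from blue(e,e)
round 1: derive deriv(f,d) via R0 from blue(f,d)
round 1: derive deriv(f,f) via R0 from blue(f,f)
round 1: derive deriv(j,f) via R0 from blue(j,f)
round 2: derive deriv(d,f) via R1 from deriv(d,j), deriv(j,f)
round 2: derive deriv(f,c) via R1 from deriv(f,d), deriv(d,c)
round 2: derive deriv(f,e) via R1 from deriv(f,d), deriv(d,e)
round 2: derive deriv(f,j) via R1 from deriv(f,d), deriv(d,j)
round 2: derive deriv(j,d) via R1 from deriv(j,f), deriv(f,d)
round 3: derive deriv(d,d) via R1 from deriv(d,f), deriv(f,d)
round 3: derive deriv(j,c) via R1 from deriv(j,d), deriv(d,c)
round 3: derive deriv(j,e) via R1 from deriv(j,d), deriv(d,e)
round 3: derive deriv(j,j) via R1 from deriv(j,d), deriv(d,j)

yes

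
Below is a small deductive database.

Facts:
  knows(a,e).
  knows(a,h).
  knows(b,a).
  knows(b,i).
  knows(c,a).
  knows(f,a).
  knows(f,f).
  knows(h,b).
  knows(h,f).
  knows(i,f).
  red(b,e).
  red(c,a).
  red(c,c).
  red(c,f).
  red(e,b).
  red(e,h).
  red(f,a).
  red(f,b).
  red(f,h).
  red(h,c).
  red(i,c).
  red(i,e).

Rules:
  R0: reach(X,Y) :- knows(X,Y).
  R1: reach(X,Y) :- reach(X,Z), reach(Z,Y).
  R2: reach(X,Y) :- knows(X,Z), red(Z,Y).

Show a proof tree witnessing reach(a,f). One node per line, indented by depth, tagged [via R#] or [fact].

reach(a,f)  [via R1]
  reach(a,h)  [via R0]
    knows(a,h)  [fact]
  reach(h,f)  [via R0]
    knows(h,f)  [fact]

round 1: derive reach(a,e) via R0 from knows(a,e)
round 1: derive reach(a,h) via R0 from knows(a,h)
round 1: derive reach(b,a) via R0 from knows(b,a)
round 1: derive reach(b,i) via R0 from knows(b,i)
round 1: derive reach(c,a) via R0 from knows(c,a)
round 1: derive reach(f,a) via R0 from knows(f,a)
round 1: derive reach(f,f) via R0 from knows(f,f)
round 1: derive reach(h,b) via R0 from knows(h,b)
round 1: derive reach(h,f) via R0 from knows(h,f)
round 1: derive reach(i,f) via R0 from knows(i,f)
round 1: derive reach(a,b) via R2 from knows(a,e), red(e,b)
round 1: derive reach(a,c) via R2 from knows(a,h), red(h,c)
round 1: derive reach(b,c) via R2 from knows(b,i), red(i,c)
round 1: derive reach(b,e) via R2 from knows(b,i), red(i,e)
round 1: derive reach(f,b) via R2 from knows(f,f), red(f,b)
round 1: derive reach(f,h) via R2 from knows(f,f), red(f,h)
round 1: derive reach(h,a) via R2 from knows(h,f), red(f,a)
round 1: derive reach(h,e) via R2 from knows(h,b), red(b,e)
round 1: derive reach(h,h) via R2 from knows(h,f), red(f,h)
round 1: derive reach(i,a) via R2 from knows(i,f), red(f,a)
round 1: derive reach(i,b) via R2 from knows(i,f), red(f,b)
round 1: derive reach(i,h) via R2 from knows(i,f), red(f,h)
round 2: derive reach(a,a) via R1 from reach(a,b), reach(b,a)
round 2: derive reach(a,f) via R1 from reach(a,h), reach(h,f)
round 2: derive reach(a,i) via R1 from reach(a,b), reach(b,i)
round 2: derive reach(b,b) via R1 from reach(b,a), reach(a,b)
round 2: derive reach(b,f) via R1 from reach(b,i), reach(i,f)
round 2: derive reach(b,h) via R1 from reach(b,a), reach(a,h)
round 2: derive reach(c,b) via R1 from reach(c,a), reach(a,b)
round 2: derive reach(c,c) via R1 from reach(c,a), reach(a,c)
round 2: derive reach(c,e) via R1 from reach(c,a), reach(a,e)
round 2: derive reach(c,h) via R1 from reach(c,a), reach(a,h)
round 2: derive reach(f,c) via R1 from reach(f,a), reach(a,c)
round 2: derive reach(f,e) via R1 from reach(f,a), reach(a,e)
round 2: derive reach(f,i) via R1 from reach(f,b), reach(b,i)
round 2: derive reach(h,c) via R1 from reach(h,a), reach(a,c)
round 2: derive reach(h,i) via R1 from reach(h,b), reach(b,i)
round 2: derive reach(i,c) via R1 from reach(i,a), reach(a,c)
round 2: derive reach(i,e) via R1 from reach(i,a), reach(a,e)
round 2: derive reach(i,i) via R1 from reach(i,b), reach(b,i)
round 3: derive reach(c,f) via R1 from reach(c,a), reach(a,f)
round 3: derive reach(c,i) via R1 from reach(c,a), reach(a,i)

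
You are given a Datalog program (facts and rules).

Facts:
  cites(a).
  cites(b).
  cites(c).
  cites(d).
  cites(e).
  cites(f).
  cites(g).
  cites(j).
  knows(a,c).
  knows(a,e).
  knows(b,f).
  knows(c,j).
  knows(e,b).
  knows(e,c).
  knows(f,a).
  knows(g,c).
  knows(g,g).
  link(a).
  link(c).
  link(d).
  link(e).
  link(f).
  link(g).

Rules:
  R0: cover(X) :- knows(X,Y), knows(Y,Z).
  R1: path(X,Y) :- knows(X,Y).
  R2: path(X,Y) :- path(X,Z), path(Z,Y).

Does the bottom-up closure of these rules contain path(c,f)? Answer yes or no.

no

round 1: derive path(a,c) via R1 from knows(a,c)
round 1: derive path(a,e) via R1 from knows(a,e)
round 1: derive path(b,f) via R1 from knows(b,f)
round 1: derive path(c,j) via R1 from knows(c,j)
round 1: derive path(e,b) via R1 from knows(e,b)
round 1: derive path(e,c) via R1 from knows(e,c)
round 1: derive path(f,a) via R1 from knows(f,a)
round 1: derive path(g,c) via R1 from knows(g,c)
round 1: derive path(g,g) via R1 from knows(g,g)
round 2: derive path(a,b) via R2 from path(a,e), path(e,b)
round 2: derive path(a,j) via R2 from path(a,c), path(c,j)
round 2: derive path(b,a) via R2 from path(b,f), path(f,a)
round 2: derive path(e,f) via R2 from path(e,b), path(b,f)
round 2: derive path(e,j) via R2 from path(e,c), path(c,j)
round 2: derive path(f,c) via R2 from path(f,a), path(a,c)
round 2: derive path(f,e) via R2 from path(f,a), path(a,e)
round 2: derive path(g,j) via R2 from path(g,c), path(c,j)
round 3: derive path(a,a) via R2 from path(a,b), path(b,a)
round 3: derive path(a,f) via R2 from path(a,b), path(b,f)
round 3: derive path(b,b) via R2 from path(b,a), path(a,b)
round 3: derive path(b,c) via R2 from path(b,a), path(a,c)
round 3: derive path(b,e) via R2 from path(b,a), path(a,e)
round 3: derive path(b,j) via R2 from path(b,a), path(a,j)
round 3: derive path(e,a) via R2 from path(e,b), path(b,a)
round 3: derive path(e,e) via R2 from path(e,f), path(f,e)
round 3: derive path(f,b) via R2 from path(f,a), path(a,b)
round 3: derive path(f,f) via R2 from path(f,e), path(e,f)
round 3: derive path(f,j) via R2 from path(f,a), path(a,j)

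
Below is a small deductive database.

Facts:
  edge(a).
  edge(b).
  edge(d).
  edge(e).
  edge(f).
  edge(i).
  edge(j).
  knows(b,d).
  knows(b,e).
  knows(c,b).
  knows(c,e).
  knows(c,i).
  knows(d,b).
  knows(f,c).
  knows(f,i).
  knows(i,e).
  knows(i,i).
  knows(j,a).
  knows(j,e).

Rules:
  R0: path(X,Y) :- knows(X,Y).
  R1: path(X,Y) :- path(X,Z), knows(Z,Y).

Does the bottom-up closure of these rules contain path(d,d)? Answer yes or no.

round 1: derive path(b,d) via R0 from knows(b,d)
round 1: derive path(b,e) via R0 from knows(b,e)
round 1: derive path(c,b) via R0 from knows(c,b)
round 1: derive path(c,e) via R0 from knows(c,e)
round 1: derive path(c,i) via R0 from knows(c,i)
round 1: derive path(d,b) via R0 from knows(d,b)
round 1: derive path(f,c) via R0 from knows(f,c)
round 1: derive path(f,i) via R0 from knows(f,i)
round 1: derive path(i,e) via R0 from knows(i,e)
round 1: derive path(i,i) via R0 from knows(i,i)
round 1: derive path(j,a) via R0 from knows(j,a)
round 1: derive path(j,e) via R0 from knows(j,e)
round 2: derive path(b,b) via R1 from path(b,d), knows(d,b)
round 2: derive path(c,d) via R1 from path(c,b), knows(b,d)
round 2: derive path(d,d) via R1 from path(d,b), knows(b,d)
round 2: derive path(d,e) via R1 from path(d,b), knows(b,e)
round 2: derive path(f,b) via R1 from path(f,c), knows(c,b)
round 2: derive path(f,e) via R1 from path(f,c), knows(c,e)
round 3: derive path(f,d) via R1 from path(f,b), knows(b,d)

yes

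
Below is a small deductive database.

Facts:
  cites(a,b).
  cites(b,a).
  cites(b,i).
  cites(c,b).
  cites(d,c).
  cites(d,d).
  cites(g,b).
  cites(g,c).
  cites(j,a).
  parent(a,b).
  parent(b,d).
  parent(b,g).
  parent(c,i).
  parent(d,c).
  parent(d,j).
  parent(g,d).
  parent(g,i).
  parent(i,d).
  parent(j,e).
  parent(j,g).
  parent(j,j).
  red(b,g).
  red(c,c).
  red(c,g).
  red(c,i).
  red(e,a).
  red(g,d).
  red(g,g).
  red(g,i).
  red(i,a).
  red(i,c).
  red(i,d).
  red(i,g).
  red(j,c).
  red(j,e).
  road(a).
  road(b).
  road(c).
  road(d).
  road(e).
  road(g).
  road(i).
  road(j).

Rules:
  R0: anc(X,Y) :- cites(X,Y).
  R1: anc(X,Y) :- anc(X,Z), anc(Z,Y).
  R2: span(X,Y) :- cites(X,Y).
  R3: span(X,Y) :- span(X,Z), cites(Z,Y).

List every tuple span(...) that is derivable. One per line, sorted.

span(a,a)
span(a,b)
span(a,i)
span(b,a)
span(b,b)
span(b,i)
span(c,a)
span(c,b)
span(c,i)
span(d,a)
span(d,b)
span(d,c)
span(d,d)
span(d,i)
span(g,a)
span(g,b)
span(g,c)
span(g,i)
span(j,a)
span(j,b)
span(j,i)

round 1: derive span(a,b) via R2 from cites(a,b)
round 1: derive span(b,a) via R2 from cites(b,a)
round 1: derive span(b,i) via R2 from cites(b,i)
round 1: derive span(c,b) via R2 from cites(c,b)
round 1: derive span(d,c) via R2 from cites(d,c)
round 1: derive span(d,d) via R2 from cites(d,d)
round 1: derive span(g,b) via R2 from cites(g,b)
round 1: derive span(g,c) via R2 from cites(g,c)
round 1: derive span(j,a) via R2 from cites(j,a)
round 2: derive span(a,a) via R3 from span(a,b), cites(b,a)
round 2: derive span(a,i) via R3 from span(a,b), cites(b,i)
round 2: derive span(b,b) via R3 from span(b,a), cites(a,b)
round 2: derive span(c,a) via R3 from span(c,b), cites(b,a)
round 2: derive span(c,i) via R3 from span(c,b), cites(b,i)
round 2: derive span(d,b) via R3 from span(d,c), cites(c,b)
round 2: derive span(g,a) via R3 from span(g,b), cites(b,a)
round 2: derive span(g,i) via R3 from span(g,b), cites(b,i)
round 2: derive span(j,b) via R3 from span(j,a), cites(a,b)
round 3: derive span(d,a) via R3 from span(d,b), cites(b,a)
round 3: derive span(d,i) via R3 from span(d,b), cites(b,i)
round 3: derive span(j,i) via R3 from span(j,b), cites(b,i)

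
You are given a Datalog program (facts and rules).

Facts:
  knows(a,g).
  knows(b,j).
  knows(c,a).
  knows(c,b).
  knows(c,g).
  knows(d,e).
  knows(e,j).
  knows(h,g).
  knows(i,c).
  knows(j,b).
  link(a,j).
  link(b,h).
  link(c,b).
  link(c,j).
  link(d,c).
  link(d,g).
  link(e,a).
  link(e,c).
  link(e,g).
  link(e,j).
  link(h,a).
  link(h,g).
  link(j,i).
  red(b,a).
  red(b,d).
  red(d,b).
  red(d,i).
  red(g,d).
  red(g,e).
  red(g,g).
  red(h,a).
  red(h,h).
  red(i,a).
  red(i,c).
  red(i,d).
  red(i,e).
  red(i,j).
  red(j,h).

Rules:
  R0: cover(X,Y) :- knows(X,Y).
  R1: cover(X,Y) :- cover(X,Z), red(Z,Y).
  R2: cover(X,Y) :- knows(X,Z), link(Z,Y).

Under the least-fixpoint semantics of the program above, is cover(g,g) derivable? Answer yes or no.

round 1: derive cover(a,g) via R0 from knows(a,g)
round 1: derive cover(b,j) via R0 from knows(b,j)
round 1: derive cover(c,a) via R0 from knows(c,a)
round 1: derive cover(c,b) via R0 from knows(c,b)
round 1: derive cover(c,g) via R0 from knows(c,g)
round 1: derive cover(d,e) via R0 from knows(d,e)
round 1: derive cover(e,j) via R0 from knows(e,j)
round 1: derive cover(h,g) via R0 from knows(h,g)
round 1: derive cover(i,c) via R0 from knows(i,c)
round 1: derive cover(j,b) via R0 from knows(j,b)
round 1: derive cover(b,i) via R2 from knows(b,j), link(j,i)
round 1: derive cover(c,h) via R2 from knows(c,b), link(b,h)
round 1: derive cover(c,j) via R2 from knows(c,a), link(a,j)
round 1: derive cover(d,a) via R2 from knows(d,e), link(e,a)
round 1: derive cover(d,c) via R2 from knows(d,e), link(e,c)
round 1: derive cover(d,g) via R2 from knows(d,e), link(e,g)
round 1: derive cover(d,j) via R2 from knows(d,e), link(e,j)
round 1: derive cover(e,i) via R2 from knows(e,j), link(j,i)
round 1: derive cover(i,b) via R2 from knows(i,c), link(c,b)
round 1: derive cover(i,j) via R2 from knows(i,c), link(c,j)
round 1: derive cover(j,h) via R2 from knows(j,b), link(b,h)
round 2: derive cover(a,d) via R1 from cover(a,g), red(g,d)
round 2: derive cover(a,e) via R1 from cover(a,g), red(g,e)
round 2: derive cover(b,a) via R1 from cover(b,i), red(i,a)
round 2: derive cover(b,c) via R1 from cover(b,i), red(i,c)
round 2: derive cover(b,d) via R1 from cover(b,i), red(i,d)
round 2: derive cover(b,e) via R1 from cover(b,i), red(i,e)
round 2: derive cover(b,h) via R1 from cover(b,j), red(j,h)
round 2: derive cover(c,d) via R1 from cover(c,b), red(b,d)
round 2: derive cover(c,e) via R1 from cover(c,g), red(g,e)
round 2: derive cover(d,d) via R1 from cover(d,g), red(g,d)
round 2: derive cover(d,h) via R1 from cover(d,j), red(j,h)
round 2: derive cover(e,a) via R1 from cover(e,i), red(i,a)
round 2: derive cover(e,c) via R1 from cover(e,i), red(i,c)
round 2: derive cover(e,d) via R1 from cover(e,i), red(i,d)
round 2: derive cover(e,e) via R1 from cover(e,i), red(i,e)
round 2: derive cover(e,h) via R1 from cover(e,j), red(j,h)
round 2: derive cover(h,d) via R1 from cover(h,g), red(g,d)
round 2: derive cover(h,e) via R1 from cover(h,g), red(g,e)
round 2: derive cover(i,a) via R1 from cover(i,b), red(b,a)
round 2: derive cover(i,d) via R1 from cover(i,b), red(b,d)
round 2: derive cover(i,h) via R1 from cover(i,j), red(j,h)
round 2: derive cover(j,a) via R1 from cover(j,b), red(b,a)
round 2: derive cover(j,d) via R1 from cover(j,b), red(b,d)
round 3: derive cover(a,b) via R1 from cover(a,d), red(d,b)
round 3: derive cover(a,i) via R1 from cover(a,d), red(d,i)
round 3: derive cover(b,b) via R1 from cover(b,d), red(d,b)
round 3: derive cover(c,i) via R1 from cover(c,d), red(d,i)
round 3: derive cover(d,b) via R1 from cover(d,d), red(d,b)
round 3: derive cover(d,i) via R1 from cover(d,d), red(d,i)
round 3: derive cover(e,b) via R1 from cover(e,d), red(d,b)
round 3: derive cover(h,b) via R1 from cover(h,d), red(d,b)
round 3: derive cover(h,i) via R1 from cover(h,d), red(d,i)
round 3: derive cover(i,i) via R1 from cover(i,d), red(d,i)
round 3: derive cover(j,i) via R1 from cover(j,d), red(d,i)
round 4: derive cover(a,a) via R1 from cover(a,b), red(b,a)
round 4: derive cover(a,c) via R1 from cover(a,i), red(i,c)
round 4: derive cover(a,j) via R1 from cover(a,i), red(i,j)
round 4: derive cover(c,c) via R1 from cover(c,i), red(i,c)
round 4: derive cover(h,a) via R1 from cover(h,b), red(b,a)
round 4: derive cover(h,c) via R1 from cover(h,i), red(i,c)
round 4: derive cover(h,j) via R1 from cover(h,i), red(i,j)
round 4: derive cover(i,e) via R1 from cover(i,i), red(i,e)
round 4: derive cover(j,c) via R1 from cover(j,i), red(i,c)
round 4: derive cover(j,e) via R1 from cover(j,i), red(i,e)
round 4: derive cover(j,j) via R1 from cover(j,i), red(i,j)
round 5: derive cover(a,h) via R1 from cover(a,j), red(j,h)
round 5: derive cover(h,h) via R1 from cover(h,j), red(j,h)

no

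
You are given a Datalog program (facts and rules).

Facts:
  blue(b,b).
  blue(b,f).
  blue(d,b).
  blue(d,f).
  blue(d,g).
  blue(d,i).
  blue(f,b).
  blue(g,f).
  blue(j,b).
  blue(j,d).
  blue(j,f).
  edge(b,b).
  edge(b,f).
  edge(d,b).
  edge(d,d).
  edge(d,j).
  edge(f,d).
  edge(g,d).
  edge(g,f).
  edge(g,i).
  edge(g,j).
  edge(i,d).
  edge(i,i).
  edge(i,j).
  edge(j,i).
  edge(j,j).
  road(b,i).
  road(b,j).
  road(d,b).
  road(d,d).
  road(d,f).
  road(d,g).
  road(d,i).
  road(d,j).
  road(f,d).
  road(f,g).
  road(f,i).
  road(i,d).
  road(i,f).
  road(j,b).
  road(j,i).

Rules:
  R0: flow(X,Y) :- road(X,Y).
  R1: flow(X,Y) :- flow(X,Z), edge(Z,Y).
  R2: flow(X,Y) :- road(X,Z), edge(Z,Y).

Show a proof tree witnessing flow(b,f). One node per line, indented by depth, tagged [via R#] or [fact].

round 1: derive flow(b,i) via R0 from road(b,i)
round 1: derive flow(b,j) via R0 from road(b,j)
round 1: derive flow(d,b) via R0 from road(d,b)
round 1: derive flow(d,d) via R0 from road(d,d)
round 1: derive flow(d,f) via R0 from road(d,f)
round 1: derive flow(d,g) via R0 from road(d,g)
round 1: derive flow(d,i) via R0 from road(d,i)
round 1: derive flow(d,j) via R0 from road(d,j)
round 1: derive flow(f,d) via R0 from road(f,d)
round 1: derive flow(f,g) via R0 from road(f,g)
round 1: derive flow(f,i) via R0 from road(f,i)
round 1: derive flow(i,d) via R0 from road(i,d)
round 1: derive flow(i,f) via R0 from road(i,f)
round 1: derive flow(j,b) via R0 from road(j,b)
round 1: derive flow(j,i) via R0 from road(j,i)
round 1: derive flow(b,d) via R2 from road(b,i), edge(i,d)
round 1: derive flow(f,b) via R2 from road(f,d), edge(d,b)
round 1: derive flow(f,f) via R2 from road(f,g), edge(g,f)
round 1: derive flow(f,j) via R2 from road(f,d), edge(d,j)
round 1: derive flow(i,b) via R2 from road(i,d), edge(d,b)
round 1: derive flow(i,j) via R2 from road(i,d), edge(d,j)
round 1: derive flow(j,d) via R2 from road(j,i), edge(i,d)
round 1: derive flow(j,f) via R2 from road(j,b), edge(b,f)
round 1: derive flow(j,j) via R2 from road(j,i), edge(i,j)
round 2: derive flow(b,b) via R1 from flow(b,d), edge(d,b)
round 2: derive flow(i,i) via R1 from flow(i,j), edge(j,i)
round 3: derive flow(b,f) via R1 from flow(b,b), edge(b,f)

flow(b,f)  [via R1]
  flow(b,b)  [via R1]
    flow(b,d)  [via R2]
      road(b,i)  [fact]
      edge(i,d)  [fact]
    edge(d,b)  [fact]
  edge(b,f)  [fact]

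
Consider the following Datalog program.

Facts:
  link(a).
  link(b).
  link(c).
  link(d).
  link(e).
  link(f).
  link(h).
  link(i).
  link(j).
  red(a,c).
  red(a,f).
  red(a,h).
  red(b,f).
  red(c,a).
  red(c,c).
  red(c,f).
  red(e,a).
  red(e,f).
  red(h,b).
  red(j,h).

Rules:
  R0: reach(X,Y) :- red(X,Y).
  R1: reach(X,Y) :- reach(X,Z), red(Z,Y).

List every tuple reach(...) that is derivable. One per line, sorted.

round 1: derive reach(a,c) via R0 from red(a,c)
round 1: derive reach(a,f) via R0 from red(a,f)
round 1: derive reach(a,h) via R0 from red(a,h)
round 1: derive reach(b,f) via R0 from red(b,f)
round 1: derive reach(c,a) via R0 from red(c,a)
round 1: derive reach(c,c) via R0 from red(c,c)
round 1: derive reach(c,f) via R0 from red(c,f)
round 1: derive reach(e,a) via R0 from red(e,a)
round 1: derive reach(e,f) via R0 from red(e,f)
round 1: derive reach(h,b) via R0 from red(h,b)
round 1: derive reach(j,h) via R0 from red(j,h)
round 2: derive reach(a,a) via R1 from reach(a,c), red(c,a)
round 2: derive reach(a,b) via R1 from reach(a,h), red(h,b)
round 2: derive reach(c,h) via R1 from reach(c,a), red(a,h)
round 2: derive reach(e,c) via R1 from reach(e,a), red(a,c)
round 2: derive reach(e,h) via R1 from reach(e,a), red(a,h)
round 2: derive reach(h,f) via R1 from reach(h,b), red(b,f)
round 2: derive reach(j,b) via R1 from reach(j,h), red(h,b)
round 3: derive reach(c,b) via R1 from reach(c,h), red(h,b)
round 3: derive reach(e,b) via R1 from reach(e,h), red(h,b)
round 3: derive reach(j,f) via R1 from reach(j,b), red(b,f)

reach(a,a)
reach(a,b)
reach(a,c)
reach(a,f)
reach(a,h)
reach(b,f)
reach(c,a)
reach(c,b)
reach(c,c)
reach(c,f)
reach(c,h)
reach(e,a)
reach(e,b)
reach(e,c)
reach(e,f)
reach(e,h)
reach(h,b)
reach(h,f)
reach(j,b)
reach(j,f)
reach(j,h)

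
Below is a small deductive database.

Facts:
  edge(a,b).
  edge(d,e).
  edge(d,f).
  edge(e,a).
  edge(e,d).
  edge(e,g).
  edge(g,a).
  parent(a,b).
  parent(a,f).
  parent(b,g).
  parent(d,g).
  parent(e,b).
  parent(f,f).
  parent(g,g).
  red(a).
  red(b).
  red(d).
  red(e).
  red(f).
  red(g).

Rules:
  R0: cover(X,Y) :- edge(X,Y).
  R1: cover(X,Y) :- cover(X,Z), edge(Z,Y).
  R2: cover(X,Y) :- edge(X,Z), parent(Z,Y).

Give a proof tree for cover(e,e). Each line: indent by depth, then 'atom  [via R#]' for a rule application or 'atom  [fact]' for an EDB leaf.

round 1: derive cover(a,b) via R0 from edge(a,b)
round 1: derive cover(d,e) via R0 from edge(d,e)
round 1: derive cover(d,f) via R0 from edge(d,f)
round 1: derive cover(e,a) via R0 from edge(e,a)
round 1: derive cover(e,d) via R0 from edge(e,d)
round 1: derive cover(e,g) via R0 from edge(e,g)
round 1: derive cover(g,a) via R0 from edge(g,a)
round 1: derive cover(a,g) via R2 from edge(a,b), parent(b,g)
round 1: derive cover(d,b) via R2 from edge(d,e), parent(e,b)
round 1: derive cover(e,b) via R2 from edge(e,a), parent(a,b)
round 1: derive cover(e,f) via R2 from edge(e,a), parent(a,f)
round 1: derive cover(g,b) via R2 from edge(g,a), parent(a,b)
round 1: derive cover(g,f) via R2 from edge(g,a), parent(a,f)
round 2: derive cover(a,a) via R1 from cover(a,g), edge(g,a)
round 2: derive cover(d,a) via R1 from cover(d,e), edge(e,a)
round 2: derive cover(d,d) via R1 from cover(d,e), edge(e,d)
round 2: derive cover(d,g) via R1 from cover(d,e), edge(e,g)
round 2: derive cover(e,e) via R1 from cover(e,d), edge(d,e)

cover(e,e)  [via R1]
  cover(e,d)  [via R0]
    edge(e,d)  [fact]
  edge(d,e)  [fact]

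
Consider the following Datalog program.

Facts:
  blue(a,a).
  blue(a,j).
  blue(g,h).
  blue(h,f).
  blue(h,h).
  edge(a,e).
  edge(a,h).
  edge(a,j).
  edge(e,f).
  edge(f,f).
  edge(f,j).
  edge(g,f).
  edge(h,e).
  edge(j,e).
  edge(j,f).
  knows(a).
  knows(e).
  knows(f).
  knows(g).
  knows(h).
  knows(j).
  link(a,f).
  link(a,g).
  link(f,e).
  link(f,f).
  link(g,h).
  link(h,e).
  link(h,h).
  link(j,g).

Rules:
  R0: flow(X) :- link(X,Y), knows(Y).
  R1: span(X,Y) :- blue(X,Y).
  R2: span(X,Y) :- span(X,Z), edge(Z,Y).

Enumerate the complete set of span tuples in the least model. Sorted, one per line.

round 1: derive span(a,a) via R1 from blue(a,a)
round 1: derive span(a,j) via R1 from blue(a,j)
round 1: derive span(g,h) via R1 from blue(g,h)
round 1: derive span(h,f) via R1 from blue(h,f)
round 1: derive span(h,h) via R1 from blue(h,h)
round 2: derive span(a,e) via R2 from span(a,a), edge(a,e)
round 2: derive span(a,f) via R2 from span(a,j), edge(j,f)
round 2: derive span(a,h) via R2 from span(a,a), edge(a,h)
round 2: derive span(g,e) via R2 from span(g,h), edge(h,e)
round 2: derive span(h,e) via R2 from span(h,h), edge(h,e)
round 2: derive span(h,j) via R2 from span(h,f), edge(f,j)
round 3: derive span(g,f) via R2 from span(g,e), edge(e,f)
round 4: derive span(g,j) via R2 from span(g,f), edge(f,j)

span(a,a)
span(a,e)
span(a,f)
span(a,h)
span(a,j)
span(g,e)
span(g,f)
span(g,h)
span(g,j)
span(h,e)
span(h,f)
span(h,h)
span(h,j)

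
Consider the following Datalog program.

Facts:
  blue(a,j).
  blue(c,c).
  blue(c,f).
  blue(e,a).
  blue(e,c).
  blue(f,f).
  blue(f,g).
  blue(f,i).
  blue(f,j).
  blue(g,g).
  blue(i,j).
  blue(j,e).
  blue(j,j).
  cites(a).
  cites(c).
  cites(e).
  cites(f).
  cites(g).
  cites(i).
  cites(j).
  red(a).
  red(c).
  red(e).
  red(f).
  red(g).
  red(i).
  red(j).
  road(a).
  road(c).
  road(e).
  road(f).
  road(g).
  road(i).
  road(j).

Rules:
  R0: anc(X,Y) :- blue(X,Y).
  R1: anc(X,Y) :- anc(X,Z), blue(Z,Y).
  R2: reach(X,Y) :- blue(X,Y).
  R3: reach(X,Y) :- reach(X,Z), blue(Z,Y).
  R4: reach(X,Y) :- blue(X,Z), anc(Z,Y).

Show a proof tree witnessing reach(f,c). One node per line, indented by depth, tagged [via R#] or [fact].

reach(f,c)  [via R3]
  reach(f,e)  [via R3]
    reach(f,j)  [via R2]
      blue(f,j)  [fact]
    blue(j,e)  [fact]
  blue(e,c)  [fact]

round 1: derive anc(a,j) via R0 from blue(a,j)
round 1: derive anc(c,c) via R0 from blue(c,c)
round 1: derive anc(c,f) via R0 from blue(c,f)
round 1: derive anc(e,a) via R0 from blue(e,a)
round 1: derive anc(e,c) via R0 from blue(e,c)
round 1: derive anc(f,f) via R0 from blue(f,f)
round 1: derive anc(f,g) via R0 from blue(f,g)
round 1: derive anc(f,i) via R0 from blue(f,i)
round 1: derive anc(f,j) via R0 from blue(f,j)
round 1: derive anc(g,g) via R0 from blue(g,g)
round 1: derive anc(i,j) via R0 from blue(i,j)
round 1: derive anc(j,e) via R0 from blue(j,e)
round 1: derive anc(j,j) via R0 from blue(j,j)
round 1: derive reach(a,j) via R2 from blue(a,j)
round 1: derive reach(c,c) via R2 from blue(c,c)
round 1: derive reach(c,f) via R2 from blue(c,f)
round 1: derive reach(e,a) via R2 from blue(e,a)
round 1: derive reach(e,c) via R2 from blue(e,c)
round 1: derive reach(f,f) via R2 from blue(f,f)
round 1: derive reach(f,g) via R2 from blue(f,g)
round 1: derive reach(f,i) via R2 from blue(f,i)
round 1: derive reach(f,j) via R2 from blue(f,j)
round 1: derive reach(g,g) via R2 from blue(g,g)
round 1: derive reach(i,j) via R2 from blue(i,j)
round 1: derive reach(j,e) via R2 from blue(j,e)
round 1: derive reach(j,j) via R2 from blue(j,j)
round 2: derive anc(a,e) via R1 from anc(a,j), blue(j,e)
round 2: derive anc(c,g) via R1 from anc(c,f), blue(f,g)
round 2: derive anc(c,i) via R1 from anc(c,f), blue(f,i)
round 2: derive anc(c,j) via R1 from anc(c,f), blue(f,j)
round 2: derive anc(e,f) via R1 from anc(e,c), blue(c,f)
round 2: derive anc(e,j) via R1 from anc(e,a), blue(a,j)
round 2: derive anc(f,e) via R1 from anc(f,j), blue(j,e)
round 2: derive anc(i,e) via R1 from anc(i,j), blue(j,e)
round 2: derive anc(j,a) via R1 from anc(j,e), blue(e,a)
round 2: derive anc(j,c) via R1 from anc(j,e), blue(e,c)
round 2: derive reach(a,e) via R3 from reach(a,j), blue(j,e)
round 2: derive reach(c,g) via R3 from reach(c,f), blue(f,g)
round 2: derive reach(c,i) via R3 from reach(c,f), blue(f,i)
round 2: derive reach(c,j) via R3 from reach(c,f), blue(f,j)
round 2: derive reach(e,f) via R3 from reach(e,c), blue(c,f)
round 2: derive reach(e,j) via R3 from reach(e,a), blue(a,j)
round 2: derive reach(f,e) via R3 from reach(f,j), blue(j,e)
round 2: derive reach(i,e) via R3 from reach(i,j), blue(j,e)
round 2: derive reach(j,a) via R3 from reach(j,e), blue(e,a)
round 2: derive reach(j,c) via R3 from reach(j,e), blue(e,c)
round 3: derive anc(a,a) via R1 from anc(a,e), blue(e,a)
round 3: derive anc(a,c) via R1 from anc(a,e), blue(e,c)
round 3: derive anc(c,e) via R1 from anc(c,j), blue(j,e)
round 3: derive anc(e,e) via R1 from anc(e,j), blue(j,e)
round 3: derive anc(e,g) via R1 from anc(e,f), blue(f,g)
round 3: derive anc(e,i) via R1 from anc(e,f), blue(f,i)
round 3: derive anc(f,a) via R1 from anc(f,e), blue(e,a)
round 3: derive anc(f,c) via R1 from anc(f,e), blue(e,c)
round 3: derive anc(i,a) via R1 from anc(i,e), blue(e,a)
round 3: derive anc(i,c) via R1 from anc(i,e), blue(e,c)
round 3: derive anc(j,f) via R1 from anc(j,c), blue(c,f)
round 3: derive reach(a,a) via R3 from reach(a,e), blue(e,a)
round 3: derive reach(a,c) via R3 from reach(a,e), blue(e,c)
round 3: derive reach(c,e) via R3 from reach(c,j), blue(j,e)
round 3: derive reach(e,e) via R3 from reach(e,j), blue(j,e)
round 3: derive reach(e,g) via R3 from reach(e,f), blue(f,g)
round 3: derive reach(e,i) via R3 from reach(e,f), blue(f,i)
round 3: derive reach(f,a) via R3 from reach(f,e), blue(e,a)
round 3: derive reach(f,c) via R3 from reach(f,e), blue(e,c)
round 3: derive reach(i,a) via R3 from reach(i,e), blue(e,a)
round 3: derive reach(i,c) via R3 from reach(i,e), blue(e,c)
round 3: derive reach(j,f) via R3 from reach(j,c), blue(c,f)
round 4: derive anc(a,f) via R1 from anc(a,c), blue(c,f)
round 4: derive anc(c,a) via R1 from anc(c,e), blue(e,a)
round 4: derive anc(i,f) via R1 from anc(i,c), blue(c,f)
round 4: derive anc(j,g) via R1 from anc(j,f), blue(f,g)
round 4: derive anc(j,i) via R1 from anc(j,f), blue(f,i)
round 4: derive reach(a,f) via R3 from reach(a,c), blue(c,f)
round 4: derive reach(c,a) via R3 from reach(c,e), blue(e,a)
round 4: derive reach(i,f) via R3 from reach(i,c), blue(c,f)
round 4: derive reach(j,g) via R3 from reach(j,f), blue(f,g)
round 4: derive reach(j,i) via R3 from reach(j,f), blue(f,i)
round 5: derive anc(a,g) via R1 from anc(a,f), blue(f,g)
round 5: derive anc(a,i) via R1 from anc(a,f), blue(f,i)
round 5: derive anc(i,g) via R1 from anc(i,f), blue(f,g)
round 5: derive anc(i,i) via R1 from anc(i,f), blue(f,i)
round 5: derive reach(a,g) via R3 from reach(a,f), blue(f,g)
round 5: derive reach(a,i) via R3 from reach(a,f), blue(f,i)
round 5: derive reach(i,g) via R3 from reach(i,f), blue(f,g)
round 5: derive reach(i,i) via R3 from reach(i,f), blue(f,i)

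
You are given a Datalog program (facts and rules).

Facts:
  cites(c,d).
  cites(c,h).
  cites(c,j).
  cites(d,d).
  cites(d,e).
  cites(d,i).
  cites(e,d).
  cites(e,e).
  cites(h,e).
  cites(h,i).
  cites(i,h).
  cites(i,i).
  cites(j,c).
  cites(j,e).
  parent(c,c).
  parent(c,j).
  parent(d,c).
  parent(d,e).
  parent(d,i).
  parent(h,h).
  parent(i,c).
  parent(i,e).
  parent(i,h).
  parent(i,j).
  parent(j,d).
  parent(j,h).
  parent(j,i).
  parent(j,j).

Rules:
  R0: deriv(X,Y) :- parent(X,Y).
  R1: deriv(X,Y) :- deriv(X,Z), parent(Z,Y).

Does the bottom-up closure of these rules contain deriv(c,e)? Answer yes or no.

yes

round 1: derive deriv(c,c) via R0 from parent(c,c)
round 1: derive deriv(c,j) via R0 from parent(c,j)
round 1: derive deriv(d,c) via R0 from parent(d,c)
round 1: derive deriv(d,e) via R0 from parent(d,e)
round 1: derive deriv(d,i) via R0 from parent(d,i)
round 1: derive deriv(h,h) via R0 from parent(h,h)
round 1: derive deriv(i,c) via R0 from parent(i,c)
round 1: derive deriv(i,e) via R0 from parent(i,e)
round 1: derive deriv(i,h) via R0 from parent(i,h)
round 1: derive deriv(i,j) via R0 from parent(i,j)
round 1: derive deriv(j,d) via R0 from parent(j,d)
round 1: derive deriv(j,h) via R0 from parent(j,h)
round 1: derive deriv(j,i) via R0 from parent(j,i)
round 1: derive deriv(j,j) via R0 from parent(j,j)
round 2: derive deriv(c,d) via R1 from deriv(c,j), parent(j,d)
round 2: derive deriv(c,h) via R1 from deriv(c,j), parent(j,h)
round 2: derive deriv(c,i) via R1 from deriv(c,j), parent(j,i)
round 2: derive deriv(d,h) via R1 from deriv(d,i), parent(i,h)
round 2: derive deriv(d,j) via R1 from deriv(d,c), parent(c,j)
round 2: derive deriv(i,d) via R1 from deriv(i,j), parent(j,d)
round 2: derive deriv(i,i) via R1 from deriv(i,j), parent(j,i)
round 2: derive deriv(j,c) via R1 from deriv(j,d), parent(d,c)
round 2: derive deriv(j,e) via R1 from deriv(j,d), parent(d,e)
round 3: derive deriv(c,e) via R1 from deriv(c,d), parent(d,e)
round 3: derive deriv(d,d) via R1 from deriv(d,j), parent(j,d)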